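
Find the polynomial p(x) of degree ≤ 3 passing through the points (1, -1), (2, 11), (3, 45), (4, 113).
2*x**3 - x**2 + x - 3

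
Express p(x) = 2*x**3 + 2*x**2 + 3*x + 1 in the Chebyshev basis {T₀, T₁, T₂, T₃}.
(2)T₀ + (9/2)T₁ + T₂ + (1/2)T₃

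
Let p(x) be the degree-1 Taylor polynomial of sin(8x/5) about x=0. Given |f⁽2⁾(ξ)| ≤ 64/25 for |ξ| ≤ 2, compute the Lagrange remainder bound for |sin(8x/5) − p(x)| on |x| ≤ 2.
128/25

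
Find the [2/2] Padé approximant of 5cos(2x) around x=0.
(5 - 25*x**2/3)/(x**2/3 + 1)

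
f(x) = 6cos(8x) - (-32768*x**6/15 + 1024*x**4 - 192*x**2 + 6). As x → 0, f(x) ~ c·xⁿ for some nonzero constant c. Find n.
8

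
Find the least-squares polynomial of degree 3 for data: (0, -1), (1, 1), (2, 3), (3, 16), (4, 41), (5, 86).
-52/63 + (356/189)x + (-421/252)x² + (103/108)x³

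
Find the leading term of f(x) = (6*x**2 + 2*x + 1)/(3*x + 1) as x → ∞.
2*x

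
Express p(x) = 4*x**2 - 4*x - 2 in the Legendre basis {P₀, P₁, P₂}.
(-2/3)P₀ + (-4)P₁ + (8/3)P₂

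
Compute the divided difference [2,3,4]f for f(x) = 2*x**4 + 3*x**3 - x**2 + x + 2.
136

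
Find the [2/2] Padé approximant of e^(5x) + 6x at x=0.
(85*x**2/12 + 149*x/14 + 1)/(-125*x**2/84 - 5*x/14 + 1)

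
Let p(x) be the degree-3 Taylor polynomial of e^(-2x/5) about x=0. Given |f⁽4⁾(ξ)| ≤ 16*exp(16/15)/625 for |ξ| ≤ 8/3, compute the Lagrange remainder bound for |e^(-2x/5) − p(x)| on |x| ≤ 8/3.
8192*exp(16/15)/151875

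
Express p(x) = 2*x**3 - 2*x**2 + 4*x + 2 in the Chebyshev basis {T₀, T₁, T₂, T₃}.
T₀ + (11/2)T₁ - T₂ + (1/2)T₃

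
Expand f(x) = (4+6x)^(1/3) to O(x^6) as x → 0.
2**(2/3) + 2**(2/3)*x/2 - 2**(2/3)*x**2/4 + 5*2**(2/3)*x**3/24 - 5*2**(2/3)*x**4/24 + 11*2**(2/3)*x**5/48 + O(x**6)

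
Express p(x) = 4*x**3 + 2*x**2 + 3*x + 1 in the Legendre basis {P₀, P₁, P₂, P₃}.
(5/3)P₀ + (27/5)P₁ + (4/3)P₂ + (8/5)P₃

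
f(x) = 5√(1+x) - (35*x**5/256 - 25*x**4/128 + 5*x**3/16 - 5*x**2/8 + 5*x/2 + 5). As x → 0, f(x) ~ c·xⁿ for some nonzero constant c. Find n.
6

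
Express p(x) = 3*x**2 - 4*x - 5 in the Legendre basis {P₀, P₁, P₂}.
(-4)P₀ + (-4)P₁ + (2)P₂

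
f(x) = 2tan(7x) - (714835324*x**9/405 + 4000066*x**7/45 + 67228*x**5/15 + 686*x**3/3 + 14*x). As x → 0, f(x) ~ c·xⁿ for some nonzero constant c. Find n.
11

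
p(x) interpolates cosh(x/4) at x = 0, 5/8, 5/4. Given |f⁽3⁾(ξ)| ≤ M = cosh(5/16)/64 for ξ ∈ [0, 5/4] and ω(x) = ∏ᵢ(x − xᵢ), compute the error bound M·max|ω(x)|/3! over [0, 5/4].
125*sqrt(3)*cosh(5/16)/884736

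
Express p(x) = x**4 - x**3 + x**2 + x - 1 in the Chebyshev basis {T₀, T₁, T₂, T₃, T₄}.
(-1/8)T₀ + (1/4)T₁ + T₂ + (-1/4)T₃ + (1/8)T₄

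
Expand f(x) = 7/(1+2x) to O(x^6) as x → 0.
7 - 14*x + 28*x**2 - 56*x**3 + 112*x**4 - 224*x**5 + O(x**6)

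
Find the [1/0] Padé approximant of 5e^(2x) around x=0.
10*x + 5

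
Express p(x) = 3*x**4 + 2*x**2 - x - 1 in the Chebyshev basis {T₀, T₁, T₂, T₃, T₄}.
(9/8)T₀ - T₁ + (5/2)T₂ + (3/8)T₄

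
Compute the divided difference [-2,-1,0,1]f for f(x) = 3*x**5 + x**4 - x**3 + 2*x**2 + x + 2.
12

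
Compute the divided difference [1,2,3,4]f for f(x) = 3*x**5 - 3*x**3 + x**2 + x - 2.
192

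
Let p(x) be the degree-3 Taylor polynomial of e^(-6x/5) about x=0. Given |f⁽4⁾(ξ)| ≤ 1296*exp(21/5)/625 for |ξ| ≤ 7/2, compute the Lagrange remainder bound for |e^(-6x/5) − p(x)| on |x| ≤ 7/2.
64827*exp(21/5)/5000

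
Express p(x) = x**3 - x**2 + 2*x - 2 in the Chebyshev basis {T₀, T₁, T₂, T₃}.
(-5/2)T₀ + (11/4)T₁ + (-1/2)T₂ + (1/4)T₃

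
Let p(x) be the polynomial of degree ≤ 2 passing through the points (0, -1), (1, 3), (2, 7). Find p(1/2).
1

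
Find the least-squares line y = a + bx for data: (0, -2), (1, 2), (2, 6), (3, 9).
a = -9/5, b = 37/10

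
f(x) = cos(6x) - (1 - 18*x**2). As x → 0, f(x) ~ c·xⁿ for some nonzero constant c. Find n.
4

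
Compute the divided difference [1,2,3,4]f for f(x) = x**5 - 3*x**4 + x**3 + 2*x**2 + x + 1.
36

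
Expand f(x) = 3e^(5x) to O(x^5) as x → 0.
3 + 15*x + 75*x**2/2 + 125*x**3/2 + 625*x**4/8 + O(x**5)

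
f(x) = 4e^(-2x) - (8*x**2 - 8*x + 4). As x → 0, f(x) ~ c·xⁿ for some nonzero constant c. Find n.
3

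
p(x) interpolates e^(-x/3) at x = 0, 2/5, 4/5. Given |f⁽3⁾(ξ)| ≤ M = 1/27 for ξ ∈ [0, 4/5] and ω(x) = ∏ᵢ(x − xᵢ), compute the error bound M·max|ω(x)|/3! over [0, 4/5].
8*sqrt(3)/91125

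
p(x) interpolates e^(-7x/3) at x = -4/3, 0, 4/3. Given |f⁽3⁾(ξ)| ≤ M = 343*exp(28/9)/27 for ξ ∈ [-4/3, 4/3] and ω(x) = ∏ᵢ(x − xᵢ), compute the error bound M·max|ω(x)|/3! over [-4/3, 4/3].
21952*sqrt(3)*exp(28/9)/19683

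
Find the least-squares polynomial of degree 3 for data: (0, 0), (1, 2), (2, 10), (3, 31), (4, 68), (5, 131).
-4/63 + (457/378)x + (-13/252)x² + (109/108)x³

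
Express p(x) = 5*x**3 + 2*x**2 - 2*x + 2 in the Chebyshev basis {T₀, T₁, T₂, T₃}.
(3)T₀ + (7/4)T₁ + T₂ + (5/4)T₃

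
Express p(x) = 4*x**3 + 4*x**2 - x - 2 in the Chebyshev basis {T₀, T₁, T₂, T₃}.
(2)T₁ + (2)T₂ + T₃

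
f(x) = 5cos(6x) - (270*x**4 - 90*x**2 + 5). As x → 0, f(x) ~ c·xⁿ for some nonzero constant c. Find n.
6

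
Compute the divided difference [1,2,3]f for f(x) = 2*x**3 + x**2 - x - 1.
13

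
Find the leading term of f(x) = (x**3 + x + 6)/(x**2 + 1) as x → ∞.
x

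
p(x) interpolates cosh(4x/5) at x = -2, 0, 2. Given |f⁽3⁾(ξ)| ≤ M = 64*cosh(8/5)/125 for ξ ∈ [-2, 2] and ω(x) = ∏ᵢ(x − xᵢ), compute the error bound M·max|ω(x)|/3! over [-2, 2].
512*sqrt(3)*cosh(8/5)/3375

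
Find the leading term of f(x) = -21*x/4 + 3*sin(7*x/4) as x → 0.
-343*x**3/128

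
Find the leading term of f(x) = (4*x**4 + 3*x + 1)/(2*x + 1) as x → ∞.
2*x**3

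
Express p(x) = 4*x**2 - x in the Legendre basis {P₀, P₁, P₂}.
(4/3)P₀ - P₁ + (8/3)P₂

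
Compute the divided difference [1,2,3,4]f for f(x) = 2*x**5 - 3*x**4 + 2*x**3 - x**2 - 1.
102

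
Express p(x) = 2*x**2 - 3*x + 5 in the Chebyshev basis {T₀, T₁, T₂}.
(6)T₀ + (-3)T₁ + T₂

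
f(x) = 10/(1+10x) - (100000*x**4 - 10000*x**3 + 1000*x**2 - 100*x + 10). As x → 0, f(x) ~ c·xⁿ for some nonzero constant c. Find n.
5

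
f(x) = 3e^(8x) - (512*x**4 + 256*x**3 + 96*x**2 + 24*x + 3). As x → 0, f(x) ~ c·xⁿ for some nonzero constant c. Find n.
5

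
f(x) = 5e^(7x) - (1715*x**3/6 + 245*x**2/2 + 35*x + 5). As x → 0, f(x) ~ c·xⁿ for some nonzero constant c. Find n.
4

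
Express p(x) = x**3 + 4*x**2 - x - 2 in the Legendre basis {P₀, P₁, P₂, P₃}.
(-2/3)P₀ + (-2/5)P₁ + (8/3)P₂ + (2/5)P₃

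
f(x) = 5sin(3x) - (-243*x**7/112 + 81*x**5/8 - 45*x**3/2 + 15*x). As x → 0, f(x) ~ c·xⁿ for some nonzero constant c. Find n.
9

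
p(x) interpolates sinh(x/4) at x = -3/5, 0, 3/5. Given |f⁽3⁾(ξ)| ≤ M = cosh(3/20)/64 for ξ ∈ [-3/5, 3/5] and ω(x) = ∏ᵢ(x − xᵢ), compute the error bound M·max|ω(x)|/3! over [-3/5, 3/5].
sqrt(3)*cosh(3/20)/8000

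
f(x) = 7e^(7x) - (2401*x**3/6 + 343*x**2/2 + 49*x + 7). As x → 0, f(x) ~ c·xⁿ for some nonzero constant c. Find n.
4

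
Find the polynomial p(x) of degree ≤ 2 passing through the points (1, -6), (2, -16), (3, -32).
-3*x**2 - x - 2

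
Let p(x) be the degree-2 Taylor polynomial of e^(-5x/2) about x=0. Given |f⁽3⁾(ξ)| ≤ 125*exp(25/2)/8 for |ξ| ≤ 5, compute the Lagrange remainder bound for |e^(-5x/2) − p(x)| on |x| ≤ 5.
15625*exp(25/2)/48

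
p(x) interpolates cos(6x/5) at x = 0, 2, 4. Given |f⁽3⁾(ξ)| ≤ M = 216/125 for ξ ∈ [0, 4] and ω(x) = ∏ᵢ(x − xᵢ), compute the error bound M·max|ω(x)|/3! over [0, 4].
64*sqrt(3)/125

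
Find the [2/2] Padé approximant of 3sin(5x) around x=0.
15*x/(25*x**2/6 + 1)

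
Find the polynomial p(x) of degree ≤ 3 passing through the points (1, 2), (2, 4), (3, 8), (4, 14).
x**2 - x + 2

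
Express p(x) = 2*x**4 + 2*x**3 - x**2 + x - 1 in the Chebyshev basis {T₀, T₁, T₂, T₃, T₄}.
(-3/4)T₀ + (5/2)T₁ + (1/2)T₂ + (1/2)T₃ + (1/4)T₄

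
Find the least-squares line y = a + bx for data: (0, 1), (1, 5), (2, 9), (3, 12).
a = 6/5, b = 37/10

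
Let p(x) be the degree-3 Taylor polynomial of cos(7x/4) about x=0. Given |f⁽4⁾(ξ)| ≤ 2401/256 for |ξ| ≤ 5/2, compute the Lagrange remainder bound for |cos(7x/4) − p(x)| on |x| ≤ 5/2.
1500625/98304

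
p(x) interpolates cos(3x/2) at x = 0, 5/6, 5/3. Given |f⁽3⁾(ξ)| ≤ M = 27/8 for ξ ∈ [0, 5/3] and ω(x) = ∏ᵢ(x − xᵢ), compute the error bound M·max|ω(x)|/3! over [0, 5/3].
125*sqrt(3)/1728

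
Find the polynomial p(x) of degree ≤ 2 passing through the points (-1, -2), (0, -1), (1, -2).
-x**2 - 1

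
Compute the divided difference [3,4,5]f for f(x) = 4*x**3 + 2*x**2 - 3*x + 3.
50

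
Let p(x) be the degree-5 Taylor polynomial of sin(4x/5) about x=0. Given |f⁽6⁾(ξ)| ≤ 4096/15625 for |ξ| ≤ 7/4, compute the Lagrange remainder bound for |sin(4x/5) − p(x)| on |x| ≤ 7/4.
117649/11250000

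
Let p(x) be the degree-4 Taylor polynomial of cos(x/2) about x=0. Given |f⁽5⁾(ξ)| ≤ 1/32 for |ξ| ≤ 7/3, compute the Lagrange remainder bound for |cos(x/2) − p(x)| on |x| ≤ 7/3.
16807/933120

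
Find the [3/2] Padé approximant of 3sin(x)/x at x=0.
(3 - 7*x**2/20)/(x**2/20 + 1)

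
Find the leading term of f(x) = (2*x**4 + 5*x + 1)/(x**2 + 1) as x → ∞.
2*x**2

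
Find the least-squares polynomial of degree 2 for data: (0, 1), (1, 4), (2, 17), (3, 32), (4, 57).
27/35 + (6/7)x + (23/7)x²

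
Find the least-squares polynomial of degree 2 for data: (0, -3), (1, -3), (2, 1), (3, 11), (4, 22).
-16/5 + (-8/5)x + (2)x²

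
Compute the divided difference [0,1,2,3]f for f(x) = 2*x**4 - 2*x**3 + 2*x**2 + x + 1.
10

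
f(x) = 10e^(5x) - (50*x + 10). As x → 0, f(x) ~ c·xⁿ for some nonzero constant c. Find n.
2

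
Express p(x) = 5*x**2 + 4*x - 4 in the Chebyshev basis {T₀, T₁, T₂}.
(-3/2)T₀ + (4)T₁ + (5/2)T₂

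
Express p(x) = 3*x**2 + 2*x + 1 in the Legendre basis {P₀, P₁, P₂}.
(2)P₀ + (2)P₁ + (2)P₂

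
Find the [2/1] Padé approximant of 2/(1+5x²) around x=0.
2 - 10*x**2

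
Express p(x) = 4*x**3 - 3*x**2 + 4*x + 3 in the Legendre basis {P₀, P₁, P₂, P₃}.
(2)P₀ + (32/5)P₁ + (-2)P₂ + (8/5)P₃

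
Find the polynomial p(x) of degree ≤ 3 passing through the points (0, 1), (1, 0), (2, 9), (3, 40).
2*x**3 - x**2 - 2*x + 1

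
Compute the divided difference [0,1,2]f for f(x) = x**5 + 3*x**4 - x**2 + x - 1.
35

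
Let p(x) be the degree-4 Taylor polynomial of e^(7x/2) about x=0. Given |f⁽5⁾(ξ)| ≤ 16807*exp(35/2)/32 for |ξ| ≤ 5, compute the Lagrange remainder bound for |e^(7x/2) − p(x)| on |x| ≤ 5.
10504375*exp(35/2)/768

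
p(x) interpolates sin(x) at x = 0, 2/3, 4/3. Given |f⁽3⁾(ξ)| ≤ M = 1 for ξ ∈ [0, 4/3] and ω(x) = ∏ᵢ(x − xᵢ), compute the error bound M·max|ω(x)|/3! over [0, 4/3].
8*sqrt(3)/729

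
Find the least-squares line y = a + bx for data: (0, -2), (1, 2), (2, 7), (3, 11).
a = -21/10, b = 22/5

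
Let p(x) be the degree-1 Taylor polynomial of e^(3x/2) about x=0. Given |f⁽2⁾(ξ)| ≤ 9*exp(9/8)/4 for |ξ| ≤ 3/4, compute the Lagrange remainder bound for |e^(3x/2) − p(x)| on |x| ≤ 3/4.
81*exp(9/8)/128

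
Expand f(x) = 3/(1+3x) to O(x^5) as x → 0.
3 - 9*x + 27*x**2 - 81*x**3 + 243*x**4 + O(x**5)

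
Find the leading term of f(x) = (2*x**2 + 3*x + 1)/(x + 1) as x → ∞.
2*x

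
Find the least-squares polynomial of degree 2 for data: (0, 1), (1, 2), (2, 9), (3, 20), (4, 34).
24/35 + (-6/35)x + (15/7)x²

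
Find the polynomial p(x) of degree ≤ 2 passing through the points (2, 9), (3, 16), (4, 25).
x**2 + 2*x + 1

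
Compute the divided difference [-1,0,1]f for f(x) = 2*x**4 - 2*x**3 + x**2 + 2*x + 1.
3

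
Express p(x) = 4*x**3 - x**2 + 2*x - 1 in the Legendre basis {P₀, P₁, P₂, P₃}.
(-4/3)P₀ + (22/5)P₁ + (-2/3)P₂ + (8/5)P₃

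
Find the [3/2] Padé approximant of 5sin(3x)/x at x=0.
(15 - 63*x**2/4)/(9*x**2/20 + 1)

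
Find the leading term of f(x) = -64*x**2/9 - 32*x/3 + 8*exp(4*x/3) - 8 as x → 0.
256*x**3/81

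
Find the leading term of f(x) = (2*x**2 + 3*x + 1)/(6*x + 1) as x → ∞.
x/3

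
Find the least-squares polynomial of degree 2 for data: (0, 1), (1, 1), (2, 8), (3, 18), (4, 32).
22/35 + (-67/70)x + (31/14)x²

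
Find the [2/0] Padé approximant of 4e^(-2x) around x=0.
8*x**2 - 8*x + 4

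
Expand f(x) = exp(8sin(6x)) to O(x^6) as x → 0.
1 + 48*x + 1152*x**2 + 18144*x**3 + 207360*x**4 + 8960544*x**5/5 + O(x**6)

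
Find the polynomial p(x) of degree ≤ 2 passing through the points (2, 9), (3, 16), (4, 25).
x**2 + 2*x + 1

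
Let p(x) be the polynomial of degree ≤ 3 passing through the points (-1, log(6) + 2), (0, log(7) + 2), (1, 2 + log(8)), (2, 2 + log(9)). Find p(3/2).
2 + log(4*2**(7/8)*21**(11/16)/7)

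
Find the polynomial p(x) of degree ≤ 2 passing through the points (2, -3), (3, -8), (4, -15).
1 - x**2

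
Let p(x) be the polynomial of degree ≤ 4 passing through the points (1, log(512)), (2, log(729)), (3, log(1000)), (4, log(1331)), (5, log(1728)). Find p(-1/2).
log(79228162514264337593543950336000000000000000000000000000000000000000000000000000000000000000000000*11**(29/32)*2**(75/128)*3**(57/128)*5**(39/64)/16498470378713279211530953935282941406772053995091988430139472909795873188682476523141453410937017)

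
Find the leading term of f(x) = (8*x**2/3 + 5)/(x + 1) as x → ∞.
8*x/3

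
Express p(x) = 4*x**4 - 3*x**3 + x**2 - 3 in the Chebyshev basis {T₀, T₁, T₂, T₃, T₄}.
-T₀ + (-9/4)T₁ + (5/2)T₂ + (-3/4)T₃ + (1/2)T₄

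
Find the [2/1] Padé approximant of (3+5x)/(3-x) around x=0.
(5*x/3 + 1)/(1 - x/3)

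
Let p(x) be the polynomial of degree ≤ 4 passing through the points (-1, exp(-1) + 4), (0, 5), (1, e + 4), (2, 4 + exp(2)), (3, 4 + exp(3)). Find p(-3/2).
(315 + e*(-180*exp(2) + 92 + 35*exp(3) + 378*e))*exp(-1)/128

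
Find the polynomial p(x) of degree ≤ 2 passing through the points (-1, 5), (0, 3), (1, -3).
-2*x**2 - 4*x + 3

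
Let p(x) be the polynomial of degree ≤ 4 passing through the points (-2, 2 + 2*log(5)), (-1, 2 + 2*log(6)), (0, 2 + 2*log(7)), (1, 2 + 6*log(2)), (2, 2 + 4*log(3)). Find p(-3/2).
2 + log(72*sqrt(2)*3**(1/32)*5**(35/64)*7**(29/32)/49)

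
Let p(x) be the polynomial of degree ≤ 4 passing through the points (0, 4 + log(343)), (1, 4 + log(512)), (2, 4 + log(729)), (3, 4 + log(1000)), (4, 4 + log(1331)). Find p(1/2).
4 + log(1024*11**(113/128)*sqrt(2)*3**(23/32)*5**(21/32)*7**(105/128)/891)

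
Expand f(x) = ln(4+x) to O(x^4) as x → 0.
log(4) + x/4 - x**2/32 + x**3/192 + O(x**4)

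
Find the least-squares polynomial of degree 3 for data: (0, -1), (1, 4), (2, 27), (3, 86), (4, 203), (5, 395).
-1 + (39/14)x + (-27/28)x² + (13/4)x³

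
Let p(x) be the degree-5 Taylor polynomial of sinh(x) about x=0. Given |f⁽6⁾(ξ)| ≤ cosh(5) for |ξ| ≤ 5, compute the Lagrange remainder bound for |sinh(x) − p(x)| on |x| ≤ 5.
3125*cosh(5)/144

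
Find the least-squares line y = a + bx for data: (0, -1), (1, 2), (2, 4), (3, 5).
a = -1/2, b = 2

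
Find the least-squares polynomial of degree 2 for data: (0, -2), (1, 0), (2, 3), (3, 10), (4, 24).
-7/5 + (-9/5)x + (2)x²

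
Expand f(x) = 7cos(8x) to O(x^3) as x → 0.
7 - 224*x**2 + O(x**3)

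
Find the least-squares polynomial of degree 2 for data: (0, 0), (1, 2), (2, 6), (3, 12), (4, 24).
12/35 + (-17/35)x + (11/7)x²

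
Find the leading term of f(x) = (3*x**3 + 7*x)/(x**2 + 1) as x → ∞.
3*x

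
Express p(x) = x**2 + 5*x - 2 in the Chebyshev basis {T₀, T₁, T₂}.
(-3/2)T₀ + (5)T₁ + (1/2)T₂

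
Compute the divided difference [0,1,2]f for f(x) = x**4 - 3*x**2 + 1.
4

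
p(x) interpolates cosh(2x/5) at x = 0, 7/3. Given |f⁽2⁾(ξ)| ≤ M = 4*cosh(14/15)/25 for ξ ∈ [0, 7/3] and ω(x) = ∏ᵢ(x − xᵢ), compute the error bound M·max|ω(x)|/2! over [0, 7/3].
49*cosh(14/15)/450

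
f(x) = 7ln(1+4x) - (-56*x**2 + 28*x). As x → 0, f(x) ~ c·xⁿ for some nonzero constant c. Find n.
3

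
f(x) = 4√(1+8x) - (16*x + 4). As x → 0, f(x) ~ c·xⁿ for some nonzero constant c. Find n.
2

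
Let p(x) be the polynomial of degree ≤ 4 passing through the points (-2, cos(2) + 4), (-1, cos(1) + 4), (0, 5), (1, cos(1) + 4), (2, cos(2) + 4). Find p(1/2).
-cos(2)/64 + 5*cos(1)/16 + 301/64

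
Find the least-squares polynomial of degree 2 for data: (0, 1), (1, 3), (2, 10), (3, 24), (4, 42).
34/35 + (-59/70)x + (39/14)x²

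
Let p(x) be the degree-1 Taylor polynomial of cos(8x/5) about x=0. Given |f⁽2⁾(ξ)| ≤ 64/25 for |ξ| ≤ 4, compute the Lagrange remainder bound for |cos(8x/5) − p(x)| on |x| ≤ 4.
512/25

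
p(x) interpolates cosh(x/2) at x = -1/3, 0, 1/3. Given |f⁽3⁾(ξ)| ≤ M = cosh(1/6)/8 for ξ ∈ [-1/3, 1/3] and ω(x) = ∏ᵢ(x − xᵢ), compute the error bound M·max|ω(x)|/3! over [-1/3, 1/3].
sqrt(3)*cosh(1/6)/5832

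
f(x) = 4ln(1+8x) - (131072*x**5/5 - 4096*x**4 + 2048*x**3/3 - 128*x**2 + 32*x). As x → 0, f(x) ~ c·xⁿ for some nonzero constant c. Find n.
6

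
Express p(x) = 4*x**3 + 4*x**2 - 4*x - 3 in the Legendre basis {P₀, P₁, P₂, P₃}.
(-5/3)P₀ + (-8/5)P₁ + (8/3)P₂ + (8/5)P₃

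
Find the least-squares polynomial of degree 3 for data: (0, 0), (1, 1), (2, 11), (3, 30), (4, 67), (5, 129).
-37/126 + (1003/756)x + (-1/18)x² + (107/108)x³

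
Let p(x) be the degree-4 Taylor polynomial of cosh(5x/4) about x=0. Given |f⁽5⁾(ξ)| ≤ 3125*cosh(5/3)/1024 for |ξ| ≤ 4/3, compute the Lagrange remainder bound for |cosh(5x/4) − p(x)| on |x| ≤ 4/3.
625*cosh(5/3)/5832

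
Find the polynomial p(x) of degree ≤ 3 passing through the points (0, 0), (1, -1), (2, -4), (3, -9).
-x**2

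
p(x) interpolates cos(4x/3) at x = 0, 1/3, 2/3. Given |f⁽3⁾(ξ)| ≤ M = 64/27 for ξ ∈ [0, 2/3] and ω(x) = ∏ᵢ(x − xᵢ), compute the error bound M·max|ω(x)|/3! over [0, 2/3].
64*sqrt(3)/19683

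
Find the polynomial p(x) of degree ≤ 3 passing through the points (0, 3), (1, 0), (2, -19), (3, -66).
-2*x**3 - 2*x**2 + x + 3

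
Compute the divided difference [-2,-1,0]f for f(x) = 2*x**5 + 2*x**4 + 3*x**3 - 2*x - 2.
-25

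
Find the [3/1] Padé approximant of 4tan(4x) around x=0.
256*x**3/3 + 16*x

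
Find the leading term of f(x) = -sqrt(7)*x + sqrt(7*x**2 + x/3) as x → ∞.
sqrt(7)/42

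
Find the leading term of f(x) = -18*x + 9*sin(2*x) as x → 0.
-12*x**3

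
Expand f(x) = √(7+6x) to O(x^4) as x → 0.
sqrt(7) + 3*sqrt(7)*x/7 - 9*sqrt(7)*x**2/98 + 27*sqrt(7)*x**3/686 + O(x**4)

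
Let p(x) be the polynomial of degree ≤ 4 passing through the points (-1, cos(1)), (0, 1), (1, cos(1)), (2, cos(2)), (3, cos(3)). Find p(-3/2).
-105/32 + 35*cos(3)/128 - 45*cos(2)/32 + 693*cos(1)/128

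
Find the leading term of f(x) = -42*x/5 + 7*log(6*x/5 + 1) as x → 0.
-126*x**2/25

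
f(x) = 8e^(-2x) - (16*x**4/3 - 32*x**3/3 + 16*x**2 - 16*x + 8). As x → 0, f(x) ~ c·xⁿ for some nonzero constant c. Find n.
5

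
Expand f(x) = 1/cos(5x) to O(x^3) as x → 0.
1 + 25*x**2/2 + O(x**3)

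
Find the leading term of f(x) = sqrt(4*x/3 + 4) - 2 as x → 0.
x/3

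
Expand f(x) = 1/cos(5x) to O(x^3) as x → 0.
1 + 25*x**2/2 + O(x**3)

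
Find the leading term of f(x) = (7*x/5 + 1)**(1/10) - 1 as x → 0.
7*x/50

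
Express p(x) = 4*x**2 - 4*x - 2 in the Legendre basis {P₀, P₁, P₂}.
(-2/3)P₀ + (-4)P₁ + (8/3)P₂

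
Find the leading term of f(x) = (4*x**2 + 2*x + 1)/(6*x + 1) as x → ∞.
2*x/3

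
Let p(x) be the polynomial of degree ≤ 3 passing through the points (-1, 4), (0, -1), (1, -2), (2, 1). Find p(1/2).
-2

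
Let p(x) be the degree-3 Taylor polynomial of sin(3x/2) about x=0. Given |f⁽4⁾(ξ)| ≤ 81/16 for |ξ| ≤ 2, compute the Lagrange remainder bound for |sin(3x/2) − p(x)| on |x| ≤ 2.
27/8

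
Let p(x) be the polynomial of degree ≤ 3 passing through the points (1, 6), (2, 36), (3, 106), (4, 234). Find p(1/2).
3/8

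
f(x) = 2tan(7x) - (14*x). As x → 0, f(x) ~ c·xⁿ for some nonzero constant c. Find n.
3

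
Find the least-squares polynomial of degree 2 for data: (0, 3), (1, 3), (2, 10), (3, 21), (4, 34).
87/35 + (-4/7)x + (15/7)x²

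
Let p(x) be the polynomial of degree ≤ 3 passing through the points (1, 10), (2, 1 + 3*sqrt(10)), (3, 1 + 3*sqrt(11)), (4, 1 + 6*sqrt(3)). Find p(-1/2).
-567*sqrt(10)/16 - 105*sqrt(3)/8 + 961/16 + 405*sqrt(11)/16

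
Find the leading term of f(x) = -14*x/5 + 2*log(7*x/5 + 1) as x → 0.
-49*x**2/25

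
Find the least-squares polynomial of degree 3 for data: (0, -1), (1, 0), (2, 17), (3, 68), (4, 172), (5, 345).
-17/18 + (-1045/756)x + (-199/252)x² + (161/54)x³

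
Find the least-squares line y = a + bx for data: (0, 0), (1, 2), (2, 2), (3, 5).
a = 0, b = 3/2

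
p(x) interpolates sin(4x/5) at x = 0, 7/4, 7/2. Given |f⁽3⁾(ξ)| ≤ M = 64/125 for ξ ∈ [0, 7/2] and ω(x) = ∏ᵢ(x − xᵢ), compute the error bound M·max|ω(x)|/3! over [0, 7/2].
343*sqrt(3)/3375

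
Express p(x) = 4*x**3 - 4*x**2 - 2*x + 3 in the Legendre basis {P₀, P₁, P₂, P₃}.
(5/3)P₀ + (2/5)P₁ + (-8/3)P₂ + (8/5)P₃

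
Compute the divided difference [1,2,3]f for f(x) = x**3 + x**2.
7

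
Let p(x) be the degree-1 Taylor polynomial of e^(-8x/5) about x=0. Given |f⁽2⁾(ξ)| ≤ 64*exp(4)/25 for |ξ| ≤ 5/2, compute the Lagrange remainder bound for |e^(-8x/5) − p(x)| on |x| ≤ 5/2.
8*exp(4)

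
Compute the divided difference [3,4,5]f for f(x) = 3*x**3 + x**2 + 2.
37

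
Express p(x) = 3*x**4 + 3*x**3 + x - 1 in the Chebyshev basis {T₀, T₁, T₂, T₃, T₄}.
(1/8)T₀ + (13/4)T₁ + (3/2)T₂ + (3/4)T₃ + (3/8)T₄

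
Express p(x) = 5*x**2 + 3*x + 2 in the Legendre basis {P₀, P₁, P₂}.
(11/3)P₀ + (3)P₁ + (10/3)P₂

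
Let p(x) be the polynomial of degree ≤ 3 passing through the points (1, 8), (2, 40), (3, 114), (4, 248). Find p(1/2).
17/8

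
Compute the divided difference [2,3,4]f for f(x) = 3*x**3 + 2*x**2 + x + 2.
29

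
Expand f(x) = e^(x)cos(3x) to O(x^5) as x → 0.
1 + x - 4*x**2 - 13*x**3/3 + 7*x**4/6 + O(x**5)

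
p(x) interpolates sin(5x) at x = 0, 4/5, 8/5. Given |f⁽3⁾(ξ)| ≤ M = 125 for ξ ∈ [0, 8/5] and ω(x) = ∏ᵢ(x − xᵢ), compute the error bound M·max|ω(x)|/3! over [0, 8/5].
64*sqrt(3)/27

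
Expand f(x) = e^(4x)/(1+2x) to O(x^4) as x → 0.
1 + 2*x + 4*x**2 + 8*x**3/3 + O(x**4)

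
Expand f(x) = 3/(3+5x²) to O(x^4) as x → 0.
1 - 5*x**2/3 + O(x**4)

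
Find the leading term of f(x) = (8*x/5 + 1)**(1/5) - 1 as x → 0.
8*x/25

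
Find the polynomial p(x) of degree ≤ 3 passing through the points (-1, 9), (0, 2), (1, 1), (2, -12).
-3*x**3 + 3*x**2 - x + 2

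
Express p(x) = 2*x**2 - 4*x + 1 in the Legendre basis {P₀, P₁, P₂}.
(5/3)P₀ + (-4)P₁ + (4/3)P₂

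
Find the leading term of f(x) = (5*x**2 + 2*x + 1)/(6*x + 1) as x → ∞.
5*x/6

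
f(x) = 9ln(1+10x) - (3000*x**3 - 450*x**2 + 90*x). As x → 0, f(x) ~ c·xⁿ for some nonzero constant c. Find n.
4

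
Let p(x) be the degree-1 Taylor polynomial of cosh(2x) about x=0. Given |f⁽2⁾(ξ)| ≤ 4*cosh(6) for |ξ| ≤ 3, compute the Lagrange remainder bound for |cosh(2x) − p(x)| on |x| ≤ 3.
18*cosh(6)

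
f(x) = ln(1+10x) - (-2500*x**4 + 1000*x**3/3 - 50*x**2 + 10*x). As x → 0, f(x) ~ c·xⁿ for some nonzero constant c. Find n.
5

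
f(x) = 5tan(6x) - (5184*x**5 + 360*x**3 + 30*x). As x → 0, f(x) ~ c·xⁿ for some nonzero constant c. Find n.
7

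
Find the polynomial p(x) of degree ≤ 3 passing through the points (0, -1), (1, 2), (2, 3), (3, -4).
-x**3 + 2*x**2 + 2*x - 1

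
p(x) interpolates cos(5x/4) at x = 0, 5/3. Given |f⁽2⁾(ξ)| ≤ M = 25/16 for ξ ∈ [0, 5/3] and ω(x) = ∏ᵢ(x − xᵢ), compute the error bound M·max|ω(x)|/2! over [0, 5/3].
625/1152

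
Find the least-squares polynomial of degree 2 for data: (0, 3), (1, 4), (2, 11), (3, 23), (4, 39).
14/5 + (-9/10)x + (5/2)x²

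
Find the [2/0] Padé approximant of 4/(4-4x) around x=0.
x**2 + x + 1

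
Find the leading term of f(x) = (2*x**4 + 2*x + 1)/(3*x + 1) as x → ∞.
2*x**3/3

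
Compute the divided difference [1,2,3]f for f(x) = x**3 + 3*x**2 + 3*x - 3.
9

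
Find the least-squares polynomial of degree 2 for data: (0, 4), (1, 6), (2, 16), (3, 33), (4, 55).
26/7 + (-37/70)x + (47/14)x²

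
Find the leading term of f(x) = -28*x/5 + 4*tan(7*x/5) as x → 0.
1372*x**3/375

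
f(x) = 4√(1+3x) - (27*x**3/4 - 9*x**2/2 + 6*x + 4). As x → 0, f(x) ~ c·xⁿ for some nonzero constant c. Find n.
4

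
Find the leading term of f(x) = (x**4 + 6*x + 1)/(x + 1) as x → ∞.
x**3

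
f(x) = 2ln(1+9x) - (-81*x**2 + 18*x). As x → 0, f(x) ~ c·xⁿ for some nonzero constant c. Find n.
3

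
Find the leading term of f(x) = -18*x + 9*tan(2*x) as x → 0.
24*x**3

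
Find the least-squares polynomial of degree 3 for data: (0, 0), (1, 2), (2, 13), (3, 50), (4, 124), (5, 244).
19/63 + (-218/189)x + (-13/126)x² + (109/54)x³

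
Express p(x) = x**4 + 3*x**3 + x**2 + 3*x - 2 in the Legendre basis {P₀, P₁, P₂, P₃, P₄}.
(-22/15)P₀ + (24/5)P₁ + (26/21)P₂ + (6/5)P₃ + (8/35)P₄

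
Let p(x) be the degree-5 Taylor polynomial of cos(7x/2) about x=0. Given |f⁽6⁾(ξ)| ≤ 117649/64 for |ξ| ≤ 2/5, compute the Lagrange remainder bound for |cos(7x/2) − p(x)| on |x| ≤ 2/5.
117649/11250000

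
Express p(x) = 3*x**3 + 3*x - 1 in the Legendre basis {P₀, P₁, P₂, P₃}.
-P₀ + (24/5)P₁ + (6/5)P₃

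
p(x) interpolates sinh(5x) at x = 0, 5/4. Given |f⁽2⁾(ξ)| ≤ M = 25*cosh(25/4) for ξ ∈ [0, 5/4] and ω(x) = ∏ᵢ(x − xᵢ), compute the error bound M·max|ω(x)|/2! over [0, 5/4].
625*cosh(25/4)/128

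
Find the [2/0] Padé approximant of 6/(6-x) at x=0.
x**2/36 + x/6 + 1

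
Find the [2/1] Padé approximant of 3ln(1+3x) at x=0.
9*x*(x + 2)/(2*(2*x + 1))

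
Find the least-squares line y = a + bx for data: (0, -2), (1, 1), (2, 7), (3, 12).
a = -27/10, b = 24/5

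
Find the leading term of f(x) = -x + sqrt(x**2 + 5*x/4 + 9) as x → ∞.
5/8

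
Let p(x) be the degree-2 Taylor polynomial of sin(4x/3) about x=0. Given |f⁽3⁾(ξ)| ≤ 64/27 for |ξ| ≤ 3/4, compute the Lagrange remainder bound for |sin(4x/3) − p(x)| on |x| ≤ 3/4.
1/6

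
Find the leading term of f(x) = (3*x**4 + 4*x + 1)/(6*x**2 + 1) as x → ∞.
x**2/2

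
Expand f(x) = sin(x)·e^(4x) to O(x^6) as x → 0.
x + 4*x**2 + 47*x**3/6 + 10*x**4 + 1121*x**5/120 + O(x**6)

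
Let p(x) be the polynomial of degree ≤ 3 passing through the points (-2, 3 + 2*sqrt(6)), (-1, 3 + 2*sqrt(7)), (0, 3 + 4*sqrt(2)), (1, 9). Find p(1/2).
-5*sqrt(7)/8 + sqrt(6)/8 + 39/8 + 15*sqrt(2)/4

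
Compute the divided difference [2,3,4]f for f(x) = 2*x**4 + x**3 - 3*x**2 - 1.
116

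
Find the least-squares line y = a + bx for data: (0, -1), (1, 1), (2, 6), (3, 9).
a = -3/2, b = 7/2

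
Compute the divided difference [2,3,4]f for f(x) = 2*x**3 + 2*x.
18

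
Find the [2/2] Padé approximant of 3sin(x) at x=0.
3*x/(x**2/6 + 1)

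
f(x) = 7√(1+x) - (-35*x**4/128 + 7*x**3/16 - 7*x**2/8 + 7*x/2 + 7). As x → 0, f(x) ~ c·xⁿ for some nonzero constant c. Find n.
5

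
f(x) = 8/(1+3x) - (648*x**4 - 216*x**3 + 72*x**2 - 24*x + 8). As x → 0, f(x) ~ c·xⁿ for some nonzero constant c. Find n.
5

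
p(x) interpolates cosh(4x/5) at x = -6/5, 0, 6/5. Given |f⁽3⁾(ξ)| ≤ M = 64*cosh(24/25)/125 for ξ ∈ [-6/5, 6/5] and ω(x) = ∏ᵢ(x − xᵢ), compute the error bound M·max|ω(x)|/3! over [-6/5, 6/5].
512*sqrt(3)*cosh(24/25)/15625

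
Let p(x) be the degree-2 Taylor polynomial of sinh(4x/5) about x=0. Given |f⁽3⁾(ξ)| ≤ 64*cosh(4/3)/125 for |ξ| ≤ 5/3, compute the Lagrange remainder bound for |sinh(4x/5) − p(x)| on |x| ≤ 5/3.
32*cosh(4/3)/81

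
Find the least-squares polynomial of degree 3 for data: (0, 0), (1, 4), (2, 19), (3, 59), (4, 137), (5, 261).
25/126 + (683/756)x + (89/252)x² + (107/54)x³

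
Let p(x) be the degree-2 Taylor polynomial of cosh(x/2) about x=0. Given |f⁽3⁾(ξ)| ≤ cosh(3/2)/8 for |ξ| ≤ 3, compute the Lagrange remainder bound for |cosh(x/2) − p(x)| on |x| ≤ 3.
9*cosh(3/2)/16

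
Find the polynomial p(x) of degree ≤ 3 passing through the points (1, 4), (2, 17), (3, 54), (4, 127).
2*x**3 - x + 3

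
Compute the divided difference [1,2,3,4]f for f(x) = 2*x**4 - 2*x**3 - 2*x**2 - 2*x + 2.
18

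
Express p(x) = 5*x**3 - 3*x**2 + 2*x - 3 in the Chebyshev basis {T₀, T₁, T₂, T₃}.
(-9/2)T₀ + (23/4)T₁ + (-3/2)T₂ + (5/4)T₃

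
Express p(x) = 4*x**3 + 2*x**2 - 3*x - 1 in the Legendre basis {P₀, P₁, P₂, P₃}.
(-1/3)P₀ + (-3/5)P₁ + (4/3)P₂ + (8/5)P₃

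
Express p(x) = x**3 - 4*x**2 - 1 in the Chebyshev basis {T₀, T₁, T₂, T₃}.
(-3)T₀ + (3/4)T₁ + (-2)T₂ + (1/4)T₃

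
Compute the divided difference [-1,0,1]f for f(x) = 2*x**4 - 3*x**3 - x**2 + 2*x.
1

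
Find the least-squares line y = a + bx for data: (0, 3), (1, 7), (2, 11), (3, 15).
a = 3, b = 4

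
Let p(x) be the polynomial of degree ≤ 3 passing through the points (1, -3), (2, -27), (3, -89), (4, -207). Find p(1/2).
3/8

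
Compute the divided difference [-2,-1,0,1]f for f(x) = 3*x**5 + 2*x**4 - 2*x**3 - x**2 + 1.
9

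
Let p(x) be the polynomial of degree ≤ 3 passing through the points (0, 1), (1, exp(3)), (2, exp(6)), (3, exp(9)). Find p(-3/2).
-35*exp(9)/16 - 189*exp(3)/16 + 105/16 + 135*exp(6)/16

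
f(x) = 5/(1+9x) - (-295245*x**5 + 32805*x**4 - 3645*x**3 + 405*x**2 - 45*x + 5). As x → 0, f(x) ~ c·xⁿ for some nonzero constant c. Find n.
6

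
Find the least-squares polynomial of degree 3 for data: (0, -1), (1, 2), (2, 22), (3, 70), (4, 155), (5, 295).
-76/63 + (-29/378)x + (65/36)x² + (217/108)x³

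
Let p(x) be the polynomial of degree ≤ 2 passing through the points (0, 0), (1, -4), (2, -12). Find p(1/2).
-3/2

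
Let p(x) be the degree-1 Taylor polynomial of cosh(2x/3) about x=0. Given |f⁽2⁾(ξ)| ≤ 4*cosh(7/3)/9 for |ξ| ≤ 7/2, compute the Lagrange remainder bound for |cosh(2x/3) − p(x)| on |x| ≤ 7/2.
49*cosh(7/3)/18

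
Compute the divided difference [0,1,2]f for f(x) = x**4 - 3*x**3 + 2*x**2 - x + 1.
0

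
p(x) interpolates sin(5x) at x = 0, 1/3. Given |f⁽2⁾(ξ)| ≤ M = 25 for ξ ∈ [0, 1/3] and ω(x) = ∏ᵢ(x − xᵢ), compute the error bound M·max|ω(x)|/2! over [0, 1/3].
25/72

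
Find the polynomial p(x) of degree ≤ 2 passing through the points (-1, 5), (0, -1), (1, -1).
3*x**2 - 3*x - 1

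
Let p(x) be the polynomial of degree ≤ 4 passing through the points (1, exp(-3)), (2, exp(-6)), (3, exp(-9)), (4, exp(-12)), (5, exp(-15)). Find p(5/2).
(-5*exp(12) - 20*exp(3) + 3 + 90*exp(6) + 60*exp(9))*exp(-15)/128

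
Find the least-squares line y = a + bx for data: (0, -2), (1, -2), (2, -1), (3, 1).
a = -5/2, b = 1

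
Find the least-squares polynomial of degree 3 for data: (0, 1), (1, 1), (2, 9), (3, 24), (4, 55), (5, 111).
38/63 + (667/378)x + (-143/126)x² + (28/27)x³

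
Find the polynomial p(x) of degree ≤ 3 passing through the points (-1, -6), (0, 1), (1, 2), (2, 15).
3*x**3 - 3*x**2 + x + 1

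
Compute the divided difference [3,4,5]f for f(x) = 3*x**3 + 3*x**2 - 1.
39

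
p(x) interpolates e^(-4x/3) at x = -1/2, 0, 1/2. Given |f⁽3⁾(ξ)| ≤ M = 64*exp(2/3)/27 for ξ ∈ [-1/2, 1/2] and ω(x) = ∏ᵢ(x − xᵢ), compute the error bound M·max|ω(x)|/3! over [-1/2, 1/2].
8*sqrt(3)*exp(2/3)/729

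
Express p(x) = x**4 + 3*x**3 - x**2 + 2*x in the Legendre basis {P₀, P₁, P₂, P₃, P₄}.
(-2/15)P₀ + (19/5)P₁ + (-2/21)P₂ + (6/5)P₃ + (8/35)P₄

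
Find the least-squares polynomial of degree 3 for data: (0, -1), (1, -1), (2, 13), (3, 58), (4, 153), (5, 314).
-62/63 + (-209/189)x + (-467/252)x² + (317/108)x³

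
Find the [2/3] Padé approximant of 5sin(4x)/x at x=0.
(20 - 112*x**2/3)/(4*x**2/5 + 1)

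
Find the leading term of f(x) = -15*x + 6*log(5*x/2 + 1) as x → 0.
-75*x**2/4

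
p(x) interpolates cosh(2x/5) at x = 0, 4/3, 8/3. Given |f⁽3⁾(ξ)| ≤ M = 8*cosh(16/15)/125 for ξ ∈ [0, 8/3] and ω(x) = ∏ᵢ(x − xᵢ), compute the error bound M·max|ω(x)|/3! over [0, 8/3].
512*sqrt(3)*cosh(16/15)/91125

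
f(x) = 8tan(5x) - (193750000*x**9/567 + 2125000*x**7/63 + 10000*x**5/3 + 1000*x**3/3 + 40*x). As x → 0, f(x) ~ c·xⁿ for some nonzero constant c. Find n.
11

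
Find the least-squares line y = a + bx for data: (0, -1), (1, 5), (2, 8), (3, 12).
a = -3/10, b = 21/5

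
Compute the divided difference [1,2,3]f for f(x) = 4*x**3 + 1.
24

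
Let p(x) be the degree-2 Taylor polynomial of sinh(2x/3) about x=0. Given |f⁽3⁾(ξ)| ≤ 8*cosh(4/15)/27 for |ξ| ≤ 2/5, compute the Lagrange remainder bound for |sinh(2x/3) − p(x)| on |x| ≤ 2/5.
32*cosh(4/15)/10125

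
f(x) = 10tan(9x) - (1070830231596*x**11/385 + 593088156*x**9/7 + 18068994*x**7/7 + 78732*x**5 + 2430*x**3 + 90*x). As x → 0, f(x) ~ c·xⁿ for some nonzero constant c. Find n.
13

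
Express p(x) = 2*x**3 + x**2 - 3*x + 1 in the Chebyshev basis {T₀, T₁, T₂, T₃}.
(3/2)T₀ + (-3/2)T₁ + (1/2)T₂ + (1/2)T₃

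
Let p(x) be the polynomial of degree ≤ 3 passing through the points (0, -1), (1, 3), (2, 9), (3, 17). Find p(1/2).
3/4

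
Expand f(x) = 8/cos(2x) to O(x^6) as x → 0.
8 + 16*x**2 + 80*x**4/3 + O(x**6)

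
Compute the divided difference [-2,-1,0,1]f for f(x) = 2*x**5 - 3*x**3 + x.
7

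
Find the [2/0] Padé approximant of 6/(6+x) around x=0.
x**2/36 - x/6 + 1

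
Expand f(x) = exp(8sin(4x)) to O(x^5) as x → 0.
1 + 32*x + 512*x**2 + 5376*x**3 + 40960*x**4 + O(x**5)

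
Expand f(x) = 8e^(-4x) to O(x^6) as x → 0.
8 - 32*x + 64*x**2 - 256*x**3/3 + 256*x**4/3 - 1024*x**5/15 + O(x**6)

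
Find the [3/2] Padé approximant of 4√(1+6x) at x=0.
(27*x**3 + 81*x**2 + 36*x + 4)/(27*x**2/4 + 6*x + 1)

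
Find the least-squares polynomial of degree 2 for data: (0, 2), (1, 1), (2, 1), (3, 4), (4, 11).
81/35 + (-233/70)x + (19/14)x²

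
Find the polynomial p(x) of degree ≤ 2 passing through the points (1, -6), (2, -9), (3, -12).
-3*x - 3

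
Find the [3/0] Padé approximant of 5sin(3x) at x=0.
-45*x**3/2 + 15*x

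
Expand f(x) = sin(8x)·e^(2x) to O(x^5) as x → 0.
8*x + 16*x**2 - 208*x**3/3 - 160*x**4 + O(x**5)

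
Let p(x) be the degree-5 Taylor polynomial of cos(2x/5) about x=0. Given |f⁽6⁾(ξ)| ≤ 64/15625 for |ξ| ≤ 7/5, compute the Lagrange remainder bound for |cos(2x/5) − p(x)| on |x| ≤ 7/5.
470596/10986328125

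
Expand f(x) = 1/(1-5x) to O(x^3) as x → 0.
1 + 5*x + 25*x**2 + O(x**3)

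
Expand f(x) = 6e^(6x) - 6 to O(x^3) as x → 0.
36*x + 108*x**2 + O(x**3)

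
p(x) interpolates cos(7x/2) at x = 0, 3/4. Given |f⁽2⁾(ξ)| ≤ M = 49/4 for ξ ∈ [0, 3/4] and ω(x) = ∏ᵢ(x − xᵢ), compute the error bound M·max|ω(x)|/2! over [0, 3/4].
441/512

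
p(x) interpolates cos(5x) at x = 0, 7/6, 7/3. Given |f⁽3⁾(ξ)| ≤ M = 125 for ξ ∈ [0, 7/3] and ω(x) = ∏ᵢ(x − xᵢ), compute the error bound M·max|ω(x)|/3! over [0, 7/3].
42875*sqrt(3)/5832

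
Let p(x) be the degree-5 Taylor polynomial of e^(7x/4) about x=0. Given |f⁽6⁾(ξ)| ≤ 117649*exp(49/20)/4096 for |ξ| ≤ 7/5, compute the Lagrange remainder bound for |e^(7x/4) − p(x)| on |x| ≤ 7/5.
13841287201*exp(49/20)/46080000000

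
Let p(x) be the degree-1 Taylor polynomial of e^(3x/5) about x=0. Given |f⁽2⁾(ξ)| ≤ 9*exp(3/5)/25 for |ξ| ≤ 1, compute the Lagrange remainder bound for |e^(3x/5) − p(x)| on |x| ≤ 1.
9*exp(3/5)/50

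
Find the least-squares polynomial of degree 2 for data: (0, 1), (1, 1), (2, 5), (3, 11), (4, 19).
27/35 + (-19/35)x + (9/7)x²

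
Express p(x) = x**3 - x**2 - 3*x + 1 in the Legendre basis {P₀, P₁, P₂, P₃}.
(2/3)P₀ + (-12/5)P₁ + (-2/3)P₂ + (2/5)P₃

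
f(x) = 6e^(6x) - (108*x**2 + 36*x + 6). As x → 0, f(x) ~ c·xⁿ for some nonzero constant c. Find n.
3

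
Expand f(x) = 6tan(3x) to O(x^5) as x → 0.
18*x + 54*x**3 + O(x**5)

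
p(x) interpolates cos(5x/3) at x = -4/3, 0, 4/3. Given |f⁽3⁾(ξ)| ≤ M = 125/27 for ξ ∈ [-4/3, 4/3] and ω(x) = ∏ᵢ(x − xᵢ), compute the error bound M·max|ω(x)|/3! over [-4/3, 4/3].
8000*sqrt(3)/19683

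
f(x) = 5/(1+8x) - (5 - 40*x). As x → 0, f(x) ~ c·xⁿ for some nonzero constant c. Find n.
2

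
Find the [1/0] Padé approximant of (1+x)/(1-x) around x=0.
2*x + 1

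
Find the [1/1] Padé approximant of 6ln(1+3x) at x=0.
18*x/(3*x/2 + 1)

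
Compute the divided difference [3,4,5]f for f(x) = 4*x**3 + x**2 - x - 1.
49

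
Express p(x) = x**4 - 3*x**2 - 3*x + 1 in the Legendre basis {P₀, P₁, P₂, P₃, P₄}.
(1/5)P₀ + (-3)P₁ + (-10/7)P₂ + (8/35)P₄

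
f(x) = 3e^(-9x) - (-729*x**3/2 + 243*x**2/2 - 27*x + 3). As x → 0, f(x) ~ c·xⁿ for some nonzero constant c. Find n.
4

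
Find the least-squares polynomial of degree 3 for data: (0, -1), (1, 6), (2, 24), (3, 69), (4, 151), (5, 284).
-8/9 + (850/189)x + (-19/126)x² + (115/54)x³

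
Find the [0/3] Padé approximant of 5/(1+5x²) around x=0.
5/(5*x**2 + 1)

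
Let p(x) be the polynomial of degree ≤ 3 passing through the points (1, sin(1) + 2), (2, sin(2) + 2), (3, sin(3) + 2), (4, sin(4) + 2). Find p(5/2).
-sin(1)/16 - sin(4)/16 + 9*sin(3)/16 + 9*sin(2)/16 + 2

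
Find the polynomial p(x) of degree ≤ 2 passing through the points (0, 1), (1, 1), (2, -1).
-x**2 + x + 1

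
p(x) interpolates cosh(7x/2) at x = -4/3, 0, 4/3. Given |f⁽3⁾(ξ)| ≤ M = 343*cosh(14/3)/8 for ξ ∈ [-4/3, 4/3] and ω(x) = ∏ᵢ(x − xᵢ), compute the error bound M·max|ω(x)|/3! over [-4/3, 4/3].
2744*sqrt(3)*cosh(14/3)/729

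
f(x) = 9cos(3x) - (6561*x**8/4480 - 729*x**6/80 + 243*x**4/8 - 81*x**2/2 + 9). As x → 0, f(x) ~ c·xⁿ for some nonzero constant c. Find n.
10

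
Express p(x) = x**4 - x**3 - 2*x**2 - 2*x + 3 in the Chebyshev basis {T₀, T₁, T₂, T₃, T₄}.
(19/8)T₀ + (-11/4)T₁ + (-1/2)T₂ + (-1/4)T₃ + (1/8)T₄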